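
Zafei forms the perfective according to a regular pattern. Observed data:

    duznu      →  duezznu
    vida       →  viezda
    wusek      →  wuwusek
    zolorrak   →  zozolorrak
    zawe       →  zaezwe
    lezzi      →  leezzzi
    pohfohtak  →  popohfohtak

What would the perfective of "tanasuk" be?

tatanasuk

vida and pohfohtak both have last vowel 'a' yet inflect differently (viezda, popohfohtak), so the last vowel is not what conditions the rule; whether the stem ends in a vowel or a consonant is.
"tanasuk" ends in a consonant. The stems ending in a consonant (pohfohtak → popohfohtak, wusek → wuwusek, zolorrak → zozolorrak) repeat the first consonant+vowel as a prefix.
The other pattern: stems ending in a vowel insert -ez- after the first vowel.
So tanasuk → tatanasuk.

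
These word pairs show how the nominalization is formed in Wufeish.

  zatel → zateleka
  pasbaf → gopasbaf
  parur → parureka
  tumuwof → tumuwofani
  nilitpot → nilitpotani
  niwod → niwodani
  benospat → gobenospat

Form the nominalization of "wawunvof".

pasbaf and tumuwof both end in -f yet inflect differently (gopasbaf, tumuwofani), so the final letter is not what conditions the rule; the last vowel is.
"wawunvof" has last vowel 'o'. The stems whose last vowel is 'o' (tumuwof → tumuwofani, nilitpot → nilitpotani, niwod → niwodani) add -ani.
So wawunvof → wawunvofani.

wawunvofani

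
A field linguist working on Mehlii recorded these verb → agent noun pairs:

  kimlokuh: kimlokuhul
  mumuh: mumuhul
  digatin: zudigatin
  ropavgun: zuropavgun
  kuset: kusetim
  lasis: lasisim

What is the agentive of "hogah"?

kimlokuh and ropavgun both have last vowel 'u' yet inflect differently (kimlokuhul, zuropavgun), so the last vowel is not what conditions the rule; the final letter is.
"hogah" ends in -h. The stems ending in -h (kimlokuh → kimlokuhul, mumuh → mumuhul) add -ul.
The other patterns: stems ending in -n add the prefix zu-; stems ending in -s or -t add -im.
So hogah → hogahul.

hogahul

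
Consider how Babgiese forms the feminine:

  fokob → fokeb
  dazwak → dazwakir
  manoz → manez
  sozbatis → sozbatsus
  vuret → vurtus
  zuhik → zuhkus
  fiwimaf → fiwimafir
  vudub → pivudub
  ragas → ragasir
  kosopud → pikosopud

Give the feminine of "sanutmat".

sanutmatir

"sanutmat" has last vowel 'a'. The stems whose last vowel is 'a' (fiwimaf → fiwimafir, ragas → ragasir, dazwak → dazwakir) add -ir.
The other patterns: stems whose last vowel is 'u' add the prefix pi-; stems whose last vowel is 'o' change the last vowel to 'e'; stems whose last vowel is 'e' or 'i' delete the last vowel and add -us.
So sanutmat → sanutmatir.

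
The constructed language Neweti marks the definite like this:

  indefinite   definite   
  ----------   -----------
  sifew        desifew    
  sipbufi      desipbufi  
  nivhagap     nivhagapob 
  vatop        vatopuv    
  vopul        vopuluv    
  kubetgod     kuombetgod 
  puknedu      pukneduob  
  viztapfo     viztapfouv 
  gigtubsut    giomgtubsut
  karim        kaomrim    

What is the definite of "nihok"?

nihokob

"nihok" begins with n-. The one such stem in the data (nivhagap → nivhagapob) adds -ob, so the same rule applies.
The other patterns: stems beginning with s- add the prefix de-; stems beginning with v- add -uv; stems beginning with g- or k- insert -om- after the first vowel.
So nihok → nihokob.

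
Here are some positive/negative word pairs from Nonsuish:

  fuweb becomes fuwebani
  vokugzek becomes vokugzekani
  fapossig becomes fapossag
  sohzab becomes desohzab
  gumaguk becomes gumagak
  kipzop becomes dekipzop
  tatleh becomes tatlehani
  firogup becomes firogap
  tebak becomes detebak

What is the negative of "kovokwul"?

kovokwal

fuweb and sohzab both end in -b yet inflect differently (fuwebani, desohzab), so the final letter is not what conditions the rule; the last vowel is.
"kovokwul" has last vowel 'u'. The stems whose last vowel is 'u' (gumaguk → gumagak, firogup → firogap) change the last vowel to 'a'.
The other patterns: stems whose last vowel is 'e' add -ani; stems whose last vowel is 'a' or 'o' add the prefix de-.
So kovokwul → kovokwal.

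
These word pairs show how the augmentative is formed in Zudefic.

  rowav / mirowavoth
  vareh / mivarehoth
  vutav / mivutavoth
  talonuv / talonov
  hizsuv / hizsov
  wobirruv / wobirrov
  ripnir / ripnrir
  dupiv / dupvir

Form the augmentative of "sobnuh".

sobnoh

"sobnuh" has last vowel 'u'. The stems whose last vowel is 'u' (talonuv → talonov, hizsuv → hizsov, wobirruv → wobirrov) change the last vowel to 'o'.
The other patterns: stems whose last vowel is 'a' or 'e' add mi- … -oth around the stem; stems whose last vowel is 'i' delete the last vowel and add -ir.
So sobnuh → sobnoh.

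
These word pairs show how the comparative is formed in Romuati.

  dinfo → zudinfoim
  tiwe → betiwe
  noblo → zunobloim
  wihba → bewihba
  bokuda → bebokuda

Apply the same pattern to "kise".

bekise

"kise" ends in -e. The one such stem in the data (tiwe → betiwe) adds the prefix be-, so the same rule applies.
So kise → bekise.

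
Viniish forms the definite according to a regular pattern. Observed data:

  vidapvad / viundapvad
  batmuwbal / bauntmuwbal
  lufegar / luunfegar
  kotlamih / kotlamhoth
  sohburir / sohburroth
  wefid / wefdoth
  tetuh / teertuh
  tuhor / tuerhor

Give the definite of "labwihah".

launbwihah

"labwihah" has last vowel 'a'. The stems whose last vowel is 'a' (vidapvad → viundapvad, batmuwbal → bauntmuwbal, lufegar → luunfegar) insert -un- after the first vowel.
So labwihah → launbwihah.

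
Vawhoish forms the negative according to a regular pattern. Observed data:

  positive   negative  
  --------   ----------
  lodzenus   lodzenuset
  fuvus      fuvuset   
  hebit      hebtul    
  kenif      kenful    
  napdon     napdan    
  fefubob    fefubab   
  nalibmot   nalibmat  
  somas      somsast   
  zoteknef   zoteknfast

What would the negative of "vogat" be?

vogtast

hebit and nalibmot both end in -t yet inflect differently (hebtul, nalibmat), so the final letter is not what conditions the rule; the last vowel is.
"vogat" has last vowel 'a'. The one such stem in the data (somas → somsast) deletes the last vowel and adds -ast (as does zoteknef), so the same rule applies.
The other patterns: stems whose last vowel is 'u' add -et; stems whose last vowel is 'i' delete the last vowel and add -ul; stems whose last vowel is 'o' change the last vowel to 'a'.
So vogat → vogtast.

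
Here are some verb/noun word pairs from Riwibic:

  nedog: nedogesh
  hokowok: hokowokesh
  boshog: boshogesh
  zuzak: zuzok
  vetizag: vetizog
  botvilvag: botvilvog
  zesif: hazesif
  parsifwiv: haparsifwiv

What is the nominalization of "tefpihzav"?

tefpihzov

"tefpihzav" has last vowel 'a'. The stems whose last vowel is 'a' (zuzak → zuzok, vetizag → vetizog, botvilvag → botvilvog) change the last vowel to 'o'.
The other patterns: stems whose last vowel is 'o' add -esh; stems whose last vowel is 'i' add the prefix ha-.
So tefpihzav → tefpihzov.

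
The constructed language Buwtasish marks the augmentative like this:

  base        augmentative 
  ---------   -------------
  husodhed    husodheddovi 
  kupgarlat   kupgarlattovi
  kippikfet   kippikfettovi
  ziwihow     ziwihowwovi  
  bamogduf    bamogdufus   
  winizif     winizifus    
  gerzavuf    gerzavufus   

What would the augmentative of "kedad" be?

kedaddovi

"kedad" ends in -d. The one such stem in the data (husodhed → husodheddovi) doubles the final consonant and adds -ovi (as do kupgarlat, kippikfet), so the same rule applies.
The other pattern: stems ending in -f add -us.
So kedad → kedaddovi.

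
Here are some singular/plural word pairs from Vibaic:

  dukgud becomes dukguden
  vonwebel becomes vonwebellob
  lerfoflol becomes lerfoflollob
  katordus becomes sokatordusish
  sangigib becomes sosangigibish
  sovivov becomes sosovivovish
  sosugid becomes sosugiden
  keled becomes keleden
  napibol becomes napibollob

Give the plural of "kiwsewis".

"kiwsewis" ends in -s. The one such stem in the data (katordus → sokatordusish) adds so- … -ish around the stem, so the same rule applies.
So kiwsewis → sokiwsewisish.

sokiwsewisish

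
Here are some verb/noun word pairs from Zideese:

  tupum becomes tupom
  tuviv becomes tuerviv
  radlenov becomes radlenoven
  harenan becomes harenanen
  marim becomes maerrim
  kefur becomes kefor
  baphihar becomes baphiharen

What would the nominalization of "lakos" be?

marim and tupum both end in -m yet inflect differently (maerrim, tupom), so the final letter is not what conditions the rule; the last vowel is.
"lakos" has last vowel 'o'. The one such stem in the data (radlenov → radlenoven) adds -en, so the same rule applies.
So lakos → lakosen.

lakosen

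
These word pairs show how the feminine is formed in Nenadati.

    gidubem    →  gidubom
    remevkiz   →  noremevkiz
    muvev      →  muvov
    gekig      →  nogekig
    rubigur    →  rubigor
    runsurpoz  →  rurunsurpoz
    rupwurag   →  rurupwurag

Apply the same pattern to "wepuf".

wepof

rupwurag and gekig both end in -g yet inflect differently (rurupwurag, nogekig), so the final letter is not what conditions the rule; the last vowel is.
"wepuf" has last vowel 'u'. The one such stem in the data (rubigur → rubigor) changes the last vowel to 'o' (as do gidubem, muvev), so the same rule applies.
So wepuf → wepof.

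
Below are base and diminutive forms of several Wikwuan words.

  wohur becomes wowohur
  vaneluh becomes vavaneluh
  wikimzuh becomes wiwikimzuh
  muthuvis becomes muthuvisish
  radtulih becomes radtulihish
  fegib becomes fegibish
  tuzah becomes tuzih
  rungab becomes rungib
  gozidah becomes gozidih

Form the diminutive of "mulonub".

mumulonub

vaneluh and radtulih both end in -h yet inflect differently (vavaneluh, radtulihish), so the final letter is not what conditions the rule; the last vowel is.
"mulonub" has last vowel 'u'. The stems whose last vowel is 'u' (wohur → wowohur, vaneluh → vavaneluh, wikimzuh → wiwikimzuh) repeat the first consonant+vowel as a prefix.
So mulonub → mumulonub.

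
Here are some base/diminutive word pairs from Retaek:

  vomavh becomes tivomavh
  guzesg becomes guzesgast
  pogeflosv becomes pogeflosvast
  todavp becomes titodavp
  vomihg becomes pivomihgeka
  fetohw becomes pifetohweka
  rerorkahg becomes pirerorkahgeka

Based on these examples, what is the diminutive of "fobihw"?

rerorkahg and guzesg both end in -g yet inflect differently (pirerorkahgeka, guzesgast), so the final letter is not what conditions the rule; the second-to-last letter is.
"fobihw" has second-to-last letter 'h'. The stems whose second-to-last letter is 'h' (rerorkahg → pirerorkahgeka, fetohw → pifetohweka, vomihg → pivomihgeka) add pi- … -eka around the stem.
The other patterns: stems whose second-to-last letter is 'v' add the prefix ti-; stems whose second-to-last letter is 's' add -ast.
So fobihw → pifobihweka.

pifobihweka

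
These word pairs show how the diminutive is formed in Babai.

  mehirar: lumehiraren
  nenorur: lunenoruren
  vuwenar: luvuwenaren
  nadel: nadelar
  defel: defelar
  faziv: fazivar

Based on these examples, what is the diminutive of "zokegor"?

luzokegoren

nenorur and nadel both begin with n- yet inflect differently (lunenoruren, nadelar), so the first letter is not what conditions the rule; the final letter is.
"zokegor" ends in -r. The stems ending in -r (mehirar → lumehiraren, nenorur → lunenoruren, vuwenar → luvuwenaren) add lu- … -en around the stem.
So zokegor → luzokegoren.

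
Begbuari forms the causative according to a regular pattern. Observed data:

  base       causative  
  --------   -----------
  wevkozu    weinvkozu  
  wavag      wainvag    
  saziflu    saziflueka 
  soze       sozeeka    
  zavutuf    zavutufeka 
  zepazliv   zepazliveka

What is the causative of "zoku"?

wevkozu and saziflu both end in -u yet inflect differently (weinvkozu, saziflueka), so the final letter is not what conditions the rule; the first letter is.
"zoku" begins with z-. The stems beginning with z- (zavutuf → zavutufeka, zepazliv → zepazliveka) add -eka.
So zoku → zokueka.

zokueka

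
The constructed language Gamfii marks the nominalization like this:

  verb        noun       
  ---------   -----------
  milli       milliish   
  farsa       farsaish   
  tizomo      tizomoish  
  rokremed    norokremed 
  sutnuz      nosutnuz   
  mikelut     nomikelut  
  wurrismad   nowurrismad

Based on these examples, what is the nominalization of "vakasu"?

vakasuish

farsa and wurrismad both have last vowel 'a' yet inflect differently (farsaish, nowurrismad), so the last vowel is not what conditions the rule; whether the stem ends in a vowel or a consonant is.
"vakasu" ends in a vowel. The stems ending in a vowel (milli → milliish, farsa → farsaish, tizomo → tizomoish) add -ish.
So vakasu → vakasuish.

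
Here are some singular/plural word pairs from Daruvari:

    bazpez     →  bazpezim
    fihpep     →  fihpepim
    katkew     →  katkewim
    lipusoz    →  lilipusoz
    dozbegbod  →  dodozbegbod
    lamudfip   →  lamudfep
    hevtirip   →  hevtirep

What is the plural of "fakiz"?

bazpez and lipusoz both end in -z yet inflect differently (bazpezim, lilipusoz), so the final letter is not what conditions the rule; the last vowel is.
"fakiz" has last vowel 'i'. The stems whose last vowel is 'i' (lamudfip → lamudfep, hevtirip → hevtirep) change the last vowel to 'e'.
So fakiz → fakez.

fakez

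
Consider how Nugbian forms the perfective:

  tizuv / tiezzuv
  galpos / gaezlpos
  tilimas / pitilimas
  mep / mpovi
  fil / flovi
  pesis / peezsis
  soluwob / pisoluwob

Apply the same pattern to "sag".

sgovi

galpos and tilimas both end in -s yet inflect differently (gaezlpos, pitilimas), so the final letter is not what conditions the rule; the number of vowels is.
"sag" has 1 vowel. The stems with 1 vowel (fil → flovi, mep → mpovi) delete the last vowel and add -ovi.
The other patterns: stems with 2 vowels insert -ez- after the first vowel; stems with 3 vowels add the prefix pi-.
So sag → sgovi.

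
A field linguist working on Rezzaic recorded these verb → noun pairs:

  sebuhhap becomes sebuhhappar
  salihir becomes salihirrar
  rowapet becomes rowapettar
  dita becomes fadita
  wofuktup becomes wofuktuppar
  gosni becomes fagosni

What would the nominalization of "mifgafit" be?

gosni and salihir both have last vowel 'i' yet inflect differently (fagosni, salihirrar), so the last vowel is not what conditions the rule; whether the stem ends in a vowel or a consonant is.
"mifgafit" ends in a consonant. The stems ending in a consonant (salihir → salihirrar, sebuhhap → sebuhhappar, wofuktup → wofuktuppar) double the final consonant and add -ar.
So mifgafit → mifgafittar.

mifgafittar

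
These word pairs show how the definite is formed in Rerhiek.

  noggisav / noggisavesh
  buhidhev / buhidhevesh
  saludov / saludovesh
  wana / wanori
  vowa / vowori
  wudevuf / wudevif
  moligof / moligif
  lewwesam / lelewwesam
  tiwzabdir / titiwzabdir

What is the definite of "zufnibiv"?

zufnibivesh

noggisav and wana both have last vowel 'a' yet inflect differently (noggisavesh, wanori), so the last vowel is not what conditions the rule; the final letter is.
"zufnibiv" ends in -v. The stems ending in -v (noggisav → noggisavesh, buhidhev → buhidhevesh, saludov → saludovesh) add -esh.
The other patterns: stems ending in -a drop the final letter and add -ori; stems ending in -f change the last vowel to 'i'; stems ending in -m or -r repeat the first consonant+vowel as a prefix.
So zufnibiv → zufnibivesh.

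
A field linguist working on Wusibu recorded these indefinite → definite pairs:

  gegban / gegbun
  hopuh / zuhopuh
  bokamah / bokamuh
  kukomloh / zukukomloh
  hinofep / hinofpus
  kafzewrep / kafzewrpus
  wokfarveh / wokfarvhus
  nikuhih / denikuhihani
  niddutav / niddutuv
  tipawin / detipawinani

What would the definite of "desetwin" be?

dedesetwinani

"desetwin" has last vowel 'i'. The stems whose last vowel is 'i' (nikuhih → denikuhihani, tipawin → detipawinani) add de- … -ani around the stem.
The other patterns: stems whose last vowel is 'a' change the last vowel to 'u'; stems whose last vowel is 'o' or 'u' add the prefix zu-; stems whose last vowel is 'e' delete the last vowel and add -us.
So desetwin → dedesetwinani.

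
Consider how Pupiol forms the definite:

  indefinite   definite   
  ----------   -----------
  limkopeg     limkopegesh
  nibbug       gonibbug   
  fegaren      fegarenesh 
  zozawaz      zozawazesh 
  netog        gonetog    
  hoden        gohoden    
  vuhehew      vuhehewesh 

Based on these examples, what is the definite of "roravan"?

netog and limkopeg both end in -g yet inflect differently (gonetog, limkopegesh), so the final letter is not what conditions the rule; the number of vowels is.
"roravan" has 3 vowels. The stems with 3 vowels (zozawaz → zozawazesh, limkopeg → limkopegesh, fegaren → fegarenesh) add -esh.
So roravan → roravanesh.

roravanesh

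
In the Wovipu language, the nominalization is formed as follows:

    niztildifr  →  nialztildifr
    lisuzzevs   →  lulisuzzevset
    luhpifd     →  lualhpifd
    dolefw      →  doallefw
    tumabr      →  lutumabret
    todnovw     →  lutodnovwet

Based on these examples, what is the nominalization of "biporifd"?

bialporifd

niztildifr and tumabr both end in -r yet inflect differently (nialztildifr, lutumabret), so the final letter is not what conditions the rule; the second-to-last letter is.
"biporifd" has second-to-last letter 'f'. The stems whose second-to-last letter is 'f' (niztildifr → nialztildifr, dolefw → doallefw, luhpifd → lualhpifd) insert -al- after the first vowel.
So biporifd → bialporifd.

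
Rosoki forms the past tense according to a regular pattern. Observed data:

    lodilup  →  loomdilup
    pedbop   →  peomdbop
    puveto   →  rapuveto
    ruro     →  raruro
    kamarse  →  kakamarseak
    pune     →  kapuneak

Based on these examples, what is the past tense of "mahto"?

ramahto

pedbop and puveto both have last vowel 'o' yet inflect differently (peomdbop, rapuveto), so the last vowel is not what conditions the rule; the final letter is.
"mahto" ends in -o. The stems ending in -o (puveto → rapuveto, ruro → raruro) add the prefix ra-.
So mahto → ramahto.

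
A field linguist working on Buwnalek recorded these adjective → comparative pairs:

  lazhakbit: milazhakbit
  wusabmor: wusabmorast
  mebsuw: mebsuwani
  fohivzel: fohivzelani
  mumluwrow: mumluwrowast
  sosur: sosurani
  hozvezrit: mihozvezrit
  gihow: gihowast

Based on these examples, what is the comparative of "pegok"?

wusabmor and sosur both end in -r yet inflect differently (wusabmorast, sosurani), so the final letter is not what conditions the rule; the last vowel is.
"pegok" has last vowel 'o'. The stems whose last vowel is 'o' (wusabmor → wusabmorast, mumluwrow → mumluwrowast, gihow → gihowast) add -ast.
The other patterns: stems whose last vowel is 'i' add the prefix mi-; stems whose last vowel is 'e' or 'u' add -ani.
So pegok → pegokast.

pegokast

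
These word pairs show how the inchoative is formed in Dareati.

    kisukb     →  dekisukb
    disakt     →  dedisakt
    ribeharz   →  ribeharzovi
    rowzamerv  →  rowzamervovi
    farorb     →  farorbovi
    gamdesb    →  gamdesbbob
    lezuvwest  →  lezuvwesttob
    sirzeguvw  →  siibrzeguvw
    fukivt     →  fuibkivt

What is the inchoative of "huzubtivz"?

huibzubtivz

"huzubtivz" has second-to-last letter 'v'. The stems whose second-to-last letter is 'v' (sirzeguvw → siibrzeguvw, fukivt → fuibkivt) insert -ib- after the first vowel.
The other patterns: stems whose second-to-last letter is 'k' add the prefix de-; stems whose second-to-last letter is 'r' add -ovi; stems whose second-to-last letter is 's' double the final consonant and add -ob.
So huzubtivz → huibzubtivz.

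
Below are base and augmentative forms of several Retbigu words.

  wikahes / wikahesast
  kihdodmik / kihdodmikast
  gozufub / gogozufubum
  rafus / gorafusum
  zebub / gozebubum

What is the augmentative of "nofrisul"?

gonofrisulum

rafus and wikahes both end in -s yet inflect differently (gorafusum, wikahesast), so the final letter is not what conditions the rule; the last vowel is.
"nofrisul" has last vowel 'u'. The stems whose last vowel is 'u' (rafus → gorafusum, gozufub → gogozufubum, zebub → gozebubum) add go- … -um around the stem.
The other pattern: stems whose last vowel is 'e' or 'i' add -ast.
So nofrisul → gonofrisulum.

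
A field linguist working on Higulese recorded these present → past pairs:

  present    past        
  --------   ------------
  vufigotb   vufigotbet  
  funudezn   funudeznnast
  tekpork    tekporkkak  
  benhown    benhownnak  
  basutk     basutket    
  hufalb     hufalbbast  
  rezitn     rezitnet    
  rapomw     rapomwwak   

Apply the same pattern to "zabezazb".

"zabezazb" has second-to-last letter 'z'. The one such stem in the data (funudezn → funudeznnast) doubles the final consonant and adds -ast (as does hufalb), so the same rule applies.
The other patterns: stems whose second-to-last letter is 't' add -et; stems whose second-to-last letter is 'm', 'r' or 'w' double the final consonant and add -ak.
So zabezazb → zabezazbbast.

zabezazbbast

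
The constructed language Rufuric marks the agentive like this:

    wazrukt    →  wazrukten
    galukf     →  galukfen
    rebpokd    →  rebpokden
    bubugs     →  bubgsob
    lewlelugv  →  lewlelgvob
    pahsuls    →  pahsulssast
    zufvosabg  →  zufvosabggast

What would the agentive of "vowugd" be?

vowgdob

"vowugd" has second-to-last letter 'g'. The stems whose second-to-last letter is 'g' (bubugs → bubgsob, lewlelugv → lewlelgvob) delete the last vowel and add -ob.
So vowugd → vowgdob.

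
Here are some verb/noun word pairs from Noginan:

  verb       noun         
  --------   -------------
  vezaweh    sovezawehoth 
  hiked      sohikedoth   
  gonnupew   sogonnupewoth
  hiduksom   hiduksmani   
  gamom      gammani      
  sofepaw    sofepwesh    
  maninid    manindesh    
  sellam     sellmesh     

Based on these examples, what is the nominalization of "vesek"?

gonnupew and sofepaw both end in -w yet inflect differently (sogonnupewoth, sofepwesh), so the final letter is not what conditions the rule; the last vowel is.
"vesek" has last vowel 'e'. The stems whose last vowel is 'e' (vezaweh → sovezawehoth, hiked → sohikedoth, gonnupew → sogonnupewoth) add so- … -oth around the stem.
So vesek → sovesekoth.

sovesekoth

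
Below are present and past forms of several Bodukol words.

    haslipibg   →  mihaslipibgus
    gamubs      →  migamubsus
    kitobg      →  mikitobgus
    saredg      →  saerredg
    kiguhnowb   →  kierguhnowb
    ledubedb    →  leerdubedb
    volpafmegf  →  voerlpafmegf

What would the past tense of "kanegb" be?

haslipibg and saredg both end in -g yet inflect differently (mihaslipibgus, saerredg), so the final letter is not what conditions the rule; the second-to-last letter is.
"kanegb" has second-to-last letter 'g'. The one such stem in the data (volpafmegf → voerlpafmegf) inserts -er- after the first vowel (as do saredg, kiguhnowb), so the same rule applies.
So kanegb → kaernegb.

kaernegb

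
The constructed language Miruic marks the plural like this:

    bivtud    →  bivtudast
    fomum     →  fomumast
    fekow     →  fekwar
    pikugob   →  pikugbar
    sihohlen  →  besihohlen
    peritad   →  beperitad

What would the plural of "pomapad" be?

bivtud and peritad both end in -d yet inflect differently (bivtudast, beperitad), so the final letter is not what conditions the rule; the last vowel is.
"pomapad" has last vowel 'a'. The one such stem in the data (peritad → beperitad) adds the prefix be-, so the same rule applies.
So pomapad → bepomapad.

bepomapad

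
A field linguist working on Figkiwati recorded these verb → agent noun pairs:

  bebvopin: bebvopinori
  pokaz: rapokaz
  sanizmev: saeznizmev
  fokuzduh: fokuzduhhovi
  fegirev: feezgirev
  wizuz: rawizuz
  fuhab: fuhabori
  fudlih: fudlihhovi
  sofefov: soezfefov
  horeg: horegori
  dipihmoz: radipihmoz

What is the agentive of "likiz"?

ralikiz

wizuz and fokuzduh both have last vowel 'u' yet inflect differently (rawizuz, fokuzduhhovi), so the last vowel is not what conditions the rule; the final letter is.
"likiz" ends in -z. The stems ending in -z (dipihmoz → radipihmoz, wizuz → rawizuz, pokaz → rapokaz) add the prefix ra-.
The other patterns: stems ending in -h double the final consonant and add -ovi; stems ending in -v insert -ez- after the first vowel; stems ending in -b, -g or -n add -ori.
So likiz → ralikiz.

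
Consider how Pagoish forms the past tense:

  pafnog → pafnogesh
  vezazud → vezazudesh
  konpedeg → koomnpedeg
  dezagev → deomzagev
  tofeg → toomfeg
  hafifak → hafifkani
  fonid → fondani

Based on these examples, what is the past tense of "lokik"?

"lokik" has last vowel 'i'. The one such stem in the data (fonid → fondani) deletes the last vowel and adds -ani (as does hafifak), so the same rule applies.
So lokik → lokkani.

lokkani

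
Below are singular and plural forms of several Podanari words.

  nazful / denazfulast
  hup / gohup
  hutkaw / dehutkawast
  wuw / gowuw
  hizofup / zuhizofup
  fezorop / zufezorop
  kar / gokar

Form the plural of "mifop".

demifopast

wuw and hutkaw both end in -w yet inflect differently (gowuw, dehutkawast), so the final letter is not what conditions the rule; the number of vowels is.
"mifop" has 2 vowels. The stems with 2 vowels (nazful → denazfulast, hutkaw → dehutkawast) add de- … -ast around the stem.
The other patterns: stems with 1 vowel add the prefix go-; stems with 3 vowels add the prefix zu-.
So mifop → demifopast.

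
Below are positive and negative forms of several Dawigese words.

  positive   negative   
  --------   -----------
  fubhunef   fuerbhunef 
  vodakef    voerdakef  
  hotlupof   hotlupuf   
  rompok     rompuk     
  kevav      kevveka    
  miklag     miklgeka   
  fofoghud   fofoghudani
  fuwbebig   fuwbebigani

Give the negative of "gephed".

geerphed

"gephed" has last vowel 'e'. The stems whose last vowel is 'e' (fubhunef → fuerbhunef, vodakef → voerdakef) insert -er- after the first vowel.
The other patterns: stems whose last vowel is 'o' change the last vowel to 'u'; stems whose last vowel is 'a' delete the last vowel and add -eka; stems whose last vowel is 'i' or 'u' add -ani.
So gephed → geerphed.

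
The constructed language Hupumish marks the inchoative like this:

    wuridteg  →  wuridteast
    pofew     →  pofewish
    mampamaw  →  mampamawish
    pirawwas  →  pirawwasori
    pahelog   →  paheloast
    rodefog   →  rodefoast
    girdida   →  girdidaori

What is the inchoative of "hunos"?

hunosori

wuridteg and pofew both have last vowel 'e' yet inflect differently (wuridteast, pofewish), so the last vowel is not what conditions the rule; the final letter is.
"hunos" ends in -s. The one such stem in the data (pirawwas → pirawwasori) adds -ori, so the same rule applies.
So hunos → hunosori.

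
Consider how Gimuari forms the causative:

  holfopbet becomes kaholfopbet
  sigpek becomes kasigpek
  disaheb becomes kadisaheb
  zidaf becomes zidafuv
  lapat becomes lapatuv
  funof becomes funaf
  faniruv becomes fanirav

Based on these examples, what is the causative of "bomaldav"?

bomaldavuv

"bomaldav" has last vowel 'a'. The stems whose last vowel is 'a' (zidaf → zidafuv, lapat → lapatuv) add -uv.
So bomaldav → bomaldavuv.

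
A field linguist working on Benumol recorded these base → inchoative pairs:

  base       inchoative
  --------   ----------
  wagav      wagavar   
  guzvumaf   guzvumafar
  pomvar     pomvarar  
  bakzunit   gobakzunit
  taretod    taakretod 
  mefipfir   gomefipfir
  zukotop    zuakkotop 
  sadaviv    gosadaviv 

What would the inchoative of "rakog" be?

raakkog

mefipfir and pomvar both end in -r yet inflect differently (gomefipfir, pomvarar), so the final letter is not what conditions the rule; the last vowel is.
"rakog" has last vowel 'o'. The stems whose last vowel is 'o' (zukotop → zuakkotop, taretod → taakretod) insert -ak- after the first vowel.
So rakog → raakkog.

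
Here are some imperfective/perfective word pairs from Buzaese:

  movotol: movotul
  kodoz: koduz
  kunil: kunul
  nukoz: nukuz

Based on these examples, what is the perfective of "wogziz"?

Every pair shown (movotol → movotul, kodoz → koduz, kunil → kunul, …) follows the same rule: change the last vowel to 'u'.
So wogziz → wogzuz.

wogzuz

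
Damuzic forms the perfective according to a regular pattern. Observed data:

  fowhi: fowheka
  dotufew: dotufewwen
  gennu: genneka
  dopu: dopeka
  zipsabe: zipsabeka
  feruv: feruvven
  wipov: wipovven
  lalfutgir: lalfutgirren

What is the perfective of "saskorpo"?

feruv and dopu both have last vowel 'u' yet inflect differently (feruvven, dopeka), so the last vowel is not what conditions the rule; whether the stem ends in a vowel or a consonant is.
"saskorpo" ends in a vowel. The stems ending in a vowel (dopu → dopeka, gennu → genneka, fowhi → fowheka) drop the final letter and add -eka.
The other pattern: stems ending in a consonant double the final consonant and add -en.
So saskorpo → saskorpeka.

saskorpeka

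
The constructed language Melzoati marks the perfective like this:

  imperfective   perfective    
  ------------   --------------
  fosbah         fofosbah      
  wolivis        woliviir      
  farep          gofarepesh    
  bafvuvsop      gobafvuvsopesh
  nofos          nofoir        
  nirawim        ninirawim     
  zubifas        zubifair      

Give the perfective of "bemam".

bebemam

"bemam" ends in -m. The one such stem in the data (nirawim → ninirawim) repeats the first consonant+vowel as a prefix (as does fosbah), so the same rule applies.
The other patterns: stems ending in -p add go- … -esh around the stem; stems ending in -s drop the final letter and add -ir.
So bemam → bebemam.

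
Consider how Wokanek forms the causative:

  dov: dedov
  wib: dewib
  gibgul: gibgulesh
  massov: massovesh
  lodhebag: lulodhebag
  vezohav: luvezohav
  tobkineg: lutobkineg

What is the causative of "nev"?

dov and massov both end in -v yet inflect differently (dedov, massovesh), so the final letter is not what conditions the rule; the number of vowels is.
"nev" has 1 vowel. The stems with 1 vowel (dov → dedov, wib → dewib) add the prefix de-.
The other patterns: stems with 2 vowels add -esh; stems with 3 vowels add the prefix lu-.
So nev → denev.

denev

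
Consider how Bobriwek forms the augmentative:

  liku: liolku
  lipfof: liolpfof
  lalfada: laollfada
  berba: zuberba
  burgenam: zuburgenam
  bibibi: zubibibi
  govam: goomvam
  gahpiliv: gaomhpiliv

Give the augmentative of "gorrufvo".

goomrrufvo

lalfada and berba both end in -a yet inflect differently (laollfada, zuberba), so the final letter is not what conditions the rule; the first letter is.
"gorrufvo" begins with g-. The stems beginning with g- (govam → goomvam, gahpiliv → gaomhpiliv) insert -om- after the first vowel.
The other patterns: stems beginning with l- insert -ol- after the first vowel; stems beginning with b- add the prefix zu-.
So gorrufvo → goomrrufvo.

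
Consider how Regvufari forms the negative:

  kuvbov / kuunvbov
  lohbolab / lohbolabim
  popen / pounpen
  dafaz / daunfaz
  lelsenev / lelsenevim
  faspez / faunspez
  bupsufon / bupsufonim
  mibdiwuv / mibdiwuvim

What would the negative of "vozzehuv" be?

kuvbov and lelsenev both end in -v yet inflect differently (kuunvbov, lelsenevim), so the final letter is not what conditions the rule; the number of vowels is.
"vozzehuv" has 3 vowels. The stems with 3 vowels (lelsenev → lelsenevim, bupsufon → bupsufonim, lohbolab → lohbolabim) add -im.
The other pattern: stems with 2 vowels insert -un- after the first vowel.
So vozzehuv → vozzehuvim.

vozzehuvim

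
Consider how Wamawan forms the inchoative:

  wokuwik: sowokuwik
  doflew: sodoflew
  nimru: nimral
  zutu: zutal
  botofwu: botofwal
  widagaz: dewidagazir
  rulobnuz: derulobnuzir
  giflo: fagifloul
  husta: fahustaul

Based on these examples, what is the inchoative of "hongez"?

nimru and rulobnuz both have last vowel 'u' yet inflect differently (nimral, derulobnuzir), so the last vowel is not what conditions the rule; the final letter is.
"hongez" ends in -z. The stems ending in -z (widagaz → dewidagazir, rulobnuz → derulobnuzir) add de- … -ir around the stem.
So hongez → dehongezir.

dehongezir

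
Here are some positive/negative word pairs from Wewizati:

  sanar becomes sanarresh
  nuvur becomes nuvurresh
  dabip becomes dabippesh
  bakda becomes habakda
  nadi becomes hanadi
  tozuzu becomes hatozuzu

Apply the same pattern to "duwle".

sanar and bakda both have last vowel 'a' yet inflect differently (sanarresh, habakda), so the last vowel is not what conditions the rule; whether the stem ends in a vowel or a consonant is.
"duwle" ends in a vowel. The stems ending in a vowel (bakda → habakda, nadi → hanadi, tozuzu → hatozuzu) add the prefix ha-.
So duwle → haduwle.

haduwle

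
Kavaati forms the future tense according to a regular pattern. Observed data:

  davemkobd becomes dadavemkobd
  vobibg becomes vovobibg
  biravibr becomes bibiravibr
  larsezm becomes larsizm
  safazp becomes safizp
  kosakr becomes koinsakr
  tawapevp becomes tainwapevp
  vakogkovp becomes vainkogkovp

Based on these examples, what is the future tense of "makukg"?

mainkukg

biravibr and kosakr both end in -r yet inflect differently (bibiravibr, koinsakr), so the final letter is not what conditions the rule; the second-to-last letter is.
"makukg" has second-to-last letter 'k'. The one such stem in the data (kosakr → koinsakr) inserts -in- after the first vowel (as do tawapevp, vakogkovp), so the same rule applies.
The other patterns: stems whose second-to-last letter is 'b' repeat the first consonant+vowel as a prefix; stems whose second-to-last letter is 'z' change the last vowel to 'i'.
So makukg → mainkukg.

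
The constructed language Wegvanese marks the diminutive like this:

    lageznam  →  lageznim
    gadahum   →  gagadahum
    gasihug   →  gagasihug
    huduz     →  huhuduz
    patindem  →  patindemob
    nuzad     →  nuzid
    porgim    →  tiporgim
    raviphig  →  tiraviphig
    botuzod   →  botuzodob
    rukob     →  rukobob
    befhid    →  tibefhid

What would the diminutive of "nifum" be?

"nifum" has last vowel 'u'. The stems whose last vowel is 'u' (huduz → huhuduz, gasihug → gagasihug, gadahum → gagadahum) repeat the first consonant+vowel as a prefix.
The other patterns: stems whose last vowel is 'a' change the last vowel to 'i'; stems whose last vowel is 'i' add the prefix ti-; stems whose last vowel is 'e' or 'o' add -ob.
So nifum → ninifum.

ninifum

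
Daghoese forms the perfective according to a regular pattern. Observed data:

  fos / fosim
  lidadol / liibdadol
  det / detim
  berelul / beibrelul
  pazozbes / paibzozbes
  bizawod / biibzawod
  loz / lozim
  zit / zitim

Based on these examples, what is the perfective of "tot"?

totim

"tot" has 1 vowel. The stems with 1 vowel (fos → fosim, det → detim, loz → lozim) add -im.
So tot → totim.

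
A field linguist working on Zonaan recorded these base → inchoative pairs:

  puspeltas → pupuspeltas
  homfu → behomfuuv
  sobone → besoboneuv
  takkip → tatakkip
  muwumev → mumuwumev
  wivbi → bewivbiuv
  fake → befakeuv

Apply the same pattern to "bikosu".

bebikosuuv

takkip and wivbi both have last vowel 'i' yet inflect differently (tatakkip, bewivbiuv), so the last vowel is not what conditions the rule; whether the stem ends in a vowel or a consonant is.
"bikosu" ends in a vowel. The stems ending in a vowel (wivbi → bewivbiuv, sobone → besoboneuv, fake → befakeuv) add be- … -uv around the stem.
The other pattern: stems ending in a consonant repeat the first consonant+vowel as a prefix.
So bikosu → bebikosuuv.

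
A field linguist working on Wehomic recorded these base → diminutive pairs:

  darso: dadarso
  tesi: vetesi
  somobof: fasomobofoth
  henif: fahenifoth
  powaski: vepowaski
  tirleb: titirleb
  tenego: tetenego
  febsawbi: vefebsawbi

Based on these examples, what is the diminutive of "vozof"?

favozofoth

henif and powaski both have last vowel 'i' yet inflect differently (fahenifoth, vepowaski), so the last vowel is not what conditions the rule; the final letter is.
"vozof" ends in -f. The stems ending in -f (somobof → fasomobofoth, henif → fahenifoth) add fa- … -oth around the stem.
So vozof → favozofoth.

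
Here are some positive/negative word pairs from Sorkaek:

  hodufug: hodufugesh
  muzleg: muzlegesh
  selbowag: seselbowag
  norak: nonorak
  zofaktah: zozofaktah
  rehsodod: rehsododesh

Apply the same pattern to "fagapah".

"fagapah" has last vowel 'a'. The stems whose last vowel is 'a' (zofaktah → zozofaktah, selbowag → seselbowag, norak → nonorak) repeat the first consonant+vowel as a prefix.
The other pattern: stems whose last vowel is 'e', 'o' or 'u' add -esh.
So fagapah → fafagapah.

fafagapah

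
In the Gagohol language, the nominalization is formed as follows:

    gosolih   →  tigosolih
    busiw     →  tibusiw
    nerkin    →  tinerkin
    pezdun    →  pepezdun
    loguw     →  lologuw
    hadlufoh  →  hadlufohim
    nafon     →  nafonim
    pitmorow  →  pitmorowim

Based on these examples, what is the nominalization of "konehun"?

"konehun" has last vowel 'u'. The stems whose last vowel is 'u' (pezdun → pepezdun, loguw → lologuw) repeat the first consonant+vowel as a prefix.
The other patterns: stems whose last vowel is 'i' add the prefix ti-; stems whose last vowel is 'o' add -im.
So konehun → kokonehun.

kokonehun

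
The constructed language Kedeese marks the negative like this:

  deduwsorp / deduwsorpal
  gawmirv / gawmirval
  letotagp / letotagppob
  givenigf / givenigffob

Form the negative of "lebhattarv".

lebhattarval

"lebhattarv" has second-to-last letter 'r'. The stems whose second-to-last letter is 'r' (deduwsorp → deduwsorpal, gawmirv → gawmirval) add -al.
So lebhattarv → lebhattarval.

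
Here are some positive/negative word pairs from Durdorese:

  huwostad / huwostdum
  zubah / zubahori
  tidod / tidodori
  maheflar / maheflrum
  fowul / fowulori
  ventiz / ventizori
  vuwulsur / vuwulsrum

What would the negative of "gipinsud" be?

gipinsdum

huwostad and tidod both end in -d yet inflect differently (huwostdum, tidodori), so the final letter is not what conditions the rule; the number of vowels is.
"gipinsud" has 3 vowels. The stems with 3 vowels (huwostad → huwostdum, vuwulsur → vuwulsrum, maheflar → maheflrum) delete the last vowel and add -um.
So gipinsud → gipinsdum.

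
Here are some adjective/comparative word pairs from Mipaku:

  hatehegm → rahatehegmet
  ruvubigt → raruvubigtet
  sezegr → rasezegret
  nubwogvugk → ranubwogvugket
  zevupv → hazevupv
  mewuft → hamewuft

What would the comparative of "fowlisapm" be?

ruvubigt and mewuft both end in -t yet inflect differently (raruvubigtet, hamewuft), so the final letter is not what conditions the rule; the second-to-last letter is.
"fowlisapm" has second-to-last letter 'p'. The one such stem in the data (zevupv → hazevupv) adds the prefix ha-, so the same rule applies.
The other pattern: stems whose second-to-last letter is 'g' add ra- … -et around the stem.
So fowlisapm → hafowlisapm.

hafowlisapm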